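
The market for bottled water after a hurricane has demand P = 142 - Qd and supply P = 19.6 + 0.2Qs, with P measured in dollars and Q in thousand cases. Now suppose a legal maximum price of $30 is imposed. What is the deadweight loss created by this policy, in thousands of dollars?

Rearranging demand gives Qd = 142 - P; rearranging supply gives Qs = 5P - 98. Equilibrium: 142 - P = 5P - 98, so 240 = 6P and P* = 40, Q* = 102.
The ceiling of 30 is below the equilibrium price 40, so it binds.
At P = 30: Qd = 142 - 30 = 112 and Qs = 5·30 - 98 = 52.
Quantity traded falls to 52. At Q = 52 the demand price is 142 - 52 = 90 and the supply price is (98 + 52)/5 = 30.
Deadweight loss = ½ · (90 - 30) · (102 - 52) = ½ · 60 · 50 = 1500.

1500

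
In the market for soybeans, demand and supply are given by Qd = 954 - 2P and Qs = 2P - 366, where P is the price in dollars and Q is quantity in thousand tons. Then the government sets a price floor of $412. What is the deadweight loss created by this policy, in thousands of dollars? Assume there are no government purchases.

13448

Equilibrium: 954 - 2P = 2P - 366, so 1320 = 4P and P* = 330, Q* = 294.
Because the floor (412) lies above the market-clearing price, it is binding.
At P = 412: Qd = 954 - 2·412 = 130 and Qs = 2·412 - 366 = 458.
Quantity traded falls to 130. At Q = 130 the demand price is (954 - 130)/2 = 412 and the supply price is (366 + 130)/2 = 248.
Deadweight loss = ½ · (412 - 248) · (294 - 130) = ½ · 164 · 164 = 13448.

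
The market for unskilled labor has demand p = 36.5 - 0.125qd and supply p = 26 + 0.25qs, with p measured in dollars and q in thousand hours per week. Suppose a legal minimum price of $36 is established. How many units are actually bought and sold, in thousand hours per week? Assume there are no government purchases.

Rearranging demand gives qd = 292 - 8p; rearranging supply gives qs = 4p - 104. Equilibrium: 292 - 8p = 4p - 104, so 396 = 12p and p* = 33, q* = 28.
The floor of 36 is above the equilibrium price 33, so it binds.
At p = 36: qd = 292 - 8·36 = 4 and qs = 4·36 - 104 = 40.
The quantity actually transacted is the short side, demand: 4.

4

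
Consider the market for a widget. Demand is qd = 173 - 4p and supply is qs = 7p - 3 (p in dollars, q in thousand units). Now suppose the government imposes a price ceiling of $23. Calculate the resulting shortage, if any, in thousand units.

Equilibrium: 173 - 4p = 7p - 3, so 176 = 11p and p* = 16, q* = 109.
Since 23 is above p* = 16, the ceiling does not bind and the free-market outcome prevails.
Since the control does not bind, there is no shortage.

0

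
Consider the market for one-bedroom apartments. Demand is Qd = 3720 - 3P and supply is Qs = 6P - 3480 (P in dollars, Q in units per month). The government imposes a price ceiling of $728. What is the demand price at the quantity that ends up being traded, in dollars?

944

Without the control the market clears where 3720 - 3P = 6P - 3480, i.e. P* = 800 and Q* = 1320.
Because the ceiling (728) lies below the market-clearing price, it is binding.
At P = 728: Qd = 3720 - 3·728 = 1536 and Qs = 6·728 - 3480 = 888.
Only 888 units reach the market. On the demand curve, the marginal buyer's willingness to pay at Q = 888 is (3720 - 888)/3 = 944.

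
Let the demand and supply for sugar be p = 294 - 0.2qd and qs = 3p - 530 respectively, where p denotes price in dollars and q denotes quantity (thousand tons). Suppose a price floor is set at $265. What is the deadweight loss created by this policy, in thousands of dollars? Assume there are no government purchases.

1500

Rearranging demand gives qd = 1470 - 5p. Equilibrium: 1470 - 5p = 3p - 530, so 2000 = 8p and p* = 250, q* = 220.
The floor of 265 is above the equilibrium price 250, so it binds.
At p = 265: qd = 1470 - 5·265 = 145 and qs = 3·265 - 530 = 265.
Quantity traded falls to 145. At q = 145 the demand price is (1470 - 145)/5 = 265 and the supply price is (530 + 145)/3 = 225.
Deadweight loss = ½ · (265 - 225) · (220 - 145) = ½ · 40 · 75 = 1500.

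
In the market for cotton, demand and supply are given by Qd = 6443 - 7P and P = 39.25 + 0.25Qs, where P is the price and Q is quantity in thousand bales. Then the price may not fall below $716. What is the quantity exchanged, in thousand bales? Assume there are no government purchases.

1431

Rearranging supply gives Qs = 4P - 157. Equilibrium: 6443 - 7P = 4P - 157, so 6600 = 11P and P* = 600, Q* = 2243.
Because the floor (716) lies above the market-clearing price, it is binding.
At P = 716: Qd = 6443 - 7·716 = 1431 and Qs = 4·716 - 157 = 2707.
The quantity actually transacted is the short side, demand: 1431.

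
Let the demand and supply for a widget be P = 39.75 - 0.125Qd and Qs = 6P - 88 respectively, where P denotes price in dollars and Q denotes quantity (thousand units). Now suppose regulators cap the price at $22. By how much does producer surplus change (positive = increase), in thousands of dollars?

-455

Rearranging demand gives Qd = 318 - 8P. Equilibrium: 318 - 8P = 6P - 88, so 406 = 14P and P* = 29, Q* = 86.
The ceiling of 22 is below the equilibrium price 29, so it binds.
At P = 22: Qd = 318 - 8·22 = 142 and Qs = 6·22 - 88 = 44.
Producer surplus without the control is ½ · (29 - 44/3) · 86 = 1849/3.
With the ceiling, producers sell 44 units at 22, so PS = ½ · (22 - 44/3) · 44 = 484/3.
Change in producer surplus = 484/3 - 1849/3 = -455.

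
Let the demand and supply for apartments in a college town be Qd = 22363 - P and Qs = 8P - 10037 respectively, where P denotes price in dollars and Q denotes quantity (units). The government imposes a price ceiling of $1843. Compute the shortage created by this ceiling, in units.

Setting quantity demanded equal to quantity supplied, 22363 - P = 8P - 10037, gives P* = 3600 and Q* = 18763.
Since 1843 < 3600, the ceiling is binding.
At P = 1843: Qd = 22363 - 1843 = 20520 and Qs = 8·1843 - 10037 = 4707.
Shortage = Qd - Qs = 20520 - 4707 = 15813.

15813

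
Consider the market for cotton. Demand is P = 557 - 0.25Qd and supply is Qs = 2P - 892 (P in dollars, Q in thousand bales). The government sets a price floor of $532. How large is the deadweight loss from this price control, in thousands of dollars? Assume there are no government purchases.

864

Rearranging demand gives Qd = 2228 - 4P. In a free market, 2228 - 4P = 2P - 892 gives the equilibrium P* = 520, Q* = 148.
Because the floor (532) lies above the market-clearing price, it is binding.
At P = 532: Qd = 2228 - 4·532 = 100 and Qs = 2·532 - 892 = 172.
Quantity traded falls to 100. At Q = 100 the demand price is (2228 - 100)/4 = 532 and the supply price is (892 + 100)/2 = 496.
Deadweight loss = ½ · (532 - 496) · (148 - 100) = ½ · 36 · 48 = 864.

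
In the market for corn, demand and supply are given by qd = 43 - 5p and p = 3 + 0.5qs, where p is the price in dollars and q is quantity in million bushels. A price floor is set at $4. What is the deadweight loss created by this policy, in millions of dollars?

Rearranging supply gives qs = 2p - 6. Equilibrium: 43 - 5p = 2p - 6, so 49 = 7p and p* = 7, q* = 8.
The floor of 4 is below the equilibrium price 7, so it is not binding; the market clears at p* = 7, q* = 8.
Since the control does not bind, no trades are prevented and deadweight loss is zero.

0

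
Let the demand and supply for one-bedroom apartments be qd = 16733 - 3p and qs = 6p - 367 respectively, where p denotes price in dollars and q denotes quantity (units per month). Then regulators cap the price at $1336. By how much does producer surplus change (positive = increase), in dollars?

-5268324

Equilibrium: 16733 - 3p = 6p - 367, so 17100 = 9p and p* = 1900, q* = 11033.
Because the ceiling (1336) lies below the market-clearing price, it is binding.
At p = 1336: qd = 16733 - 3·1336 = 12725 and qs = 6·1336 - 367 = 7649.
Producer surplus without the control is ½ · (1900 - 367/6) · 11033 = 121727089/12.
With the ceiling, producers sell 7649 units at 1336, so PS = ½ · (1336 - 367/6) · 7649 = 58507201/12.
Change in producer surplus = 58507201/12 - 121727089/12 = -5268324.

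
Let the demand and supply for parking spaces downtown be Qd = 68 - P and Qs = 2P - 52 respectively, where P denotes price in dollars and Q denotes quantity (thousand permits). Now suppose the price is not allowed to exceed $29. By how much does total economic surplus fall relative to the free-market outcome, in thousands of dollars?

363

Equilibrium: 68 - P = 2P - 52, so 120 = 3P and P* = 40, Q* = 28.
Because the ceiling (29) lies below the market-clearing price, it is binding.
At P = 29: Qd = 68 - 29 = 39 and Qs = 2·29 - 52 = 6.
Quantity traded falls to 6. At Q = 6 the demand price is 68 - 6 = 62 and the supply price is (52 + 6)/2 = 29.
Deadweight loss = ½ · (62 - 29) · (28 - 6) = ½ · 33 · 22 = 363.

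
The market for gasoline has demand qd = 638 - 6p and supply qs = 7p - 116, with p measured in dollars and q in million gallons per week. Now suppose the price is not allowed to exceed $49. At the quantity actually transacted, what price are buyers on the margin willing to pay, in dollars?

68.5

Equilibrium: 638 - 6p = 7p - 116, so 754 = 13p and p* = 58, q* = 290.
The ceiling of 49 is below the equilibrium price 58, so it binds.
At p = 49: qd = 638 - 6·49 = 344 and qs = 7·49 - 116 = 227.
Only 227 units reach the market. On the demand curve, the marginal buyer's willingness to pay at q = 227 is (638 - 227)/6 = 68.5.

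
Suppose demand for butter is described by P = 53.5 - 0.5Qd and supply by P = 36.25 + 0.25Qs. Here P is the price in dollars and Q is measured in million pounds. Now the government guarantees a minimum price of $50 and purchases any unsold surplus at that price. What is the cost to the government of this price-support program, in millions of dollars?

2400

Rearranging demand gives Qd = 107 - 2P; rearranging supply gives Qs = 4P - 145. In a free market, 107 - 2P = 4P - 145 gives the equilibrium P* = 42, Q* = 23.
Since 50 > 42, the floor is binding.
At P = 50: Qd = 107 - 2·50 = 7 and Qs = 4·50 - 145 = 55.
Surplus = Qs - Qd = 48.
Government expenditure = surplus × support price = 48 × 50 = 2400.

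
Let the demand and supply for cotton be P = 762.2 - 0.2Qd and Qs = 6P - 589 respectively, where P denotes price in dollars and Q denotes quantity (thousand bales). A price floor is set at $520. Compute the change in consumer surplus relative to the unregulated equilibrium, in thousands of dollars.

-181320

Rearranging demand gives Qd = 3811 - 5P. Without the control the market clears where 3811 - 5P = 6P - 589, i.e. P* = 400 and Q* = 1811.
Since 520 > 400, the floor is binding.
At P = 520: Qd = 3811 - 5·520 = 1211 and Qs = 6·520 - 589 = 2531.
Consumer surplus without the control is ½ · (762.2 - 400) · 1811 = 327972.1.
With the floor, consumers buy 1211 units at 520, so CS = ½ · (762.2 - 520) · 1211 = 146652.1.
Change in consumer surplus = 146652.1 - 327972.1 = -181320.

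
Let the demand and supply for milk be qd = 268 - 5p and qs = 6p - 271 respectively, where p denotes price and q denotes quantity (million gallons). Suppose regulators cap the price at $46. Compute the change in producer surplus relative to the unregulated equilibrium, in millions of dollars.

-42

In a free market, 268 - 5p = 6p - 271 gives the equilibrium p* = 49, q* = 23.
The ceiling of 46 is below the equilibrium price 49, so it binds.
At p = 46: qd = 268 - 5·46 = 38 and qs = 6·46 - 271 = 5.
Producer surplus without the control is ½ · (49 - 271/6) · 23 = 529/12.
With the ceiling, producers sell 5 units at 46, so PS = ½ · (46 - 271/6) · 5 = 25/12.
Change in producer surplus = 25/12 - 529/12 = -42.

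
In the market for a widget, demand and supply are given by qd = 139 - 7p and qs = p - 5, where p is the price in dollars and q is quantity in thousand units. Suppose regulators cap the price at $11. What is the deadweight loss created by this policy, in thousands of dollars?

Without the control the market clears where 139 - 7p = p - 5, i.e. p* = 18 and q* = 13.
The ceiling of 11 is below the equilibrium price 18, so it binds.
At p = 11: qd = 139 - 7·11 = 62 and qs = 11 - 5 = 6.
Quantity traded falls to 6. At q = 6 the demand price is (139 - 6)/7 = 19 and the supply price is 5 + 6 = 11.
Deadweight loss = ½ · (19 - 11) · (13 - 6) = ½ · 8 · 7 = 28.

28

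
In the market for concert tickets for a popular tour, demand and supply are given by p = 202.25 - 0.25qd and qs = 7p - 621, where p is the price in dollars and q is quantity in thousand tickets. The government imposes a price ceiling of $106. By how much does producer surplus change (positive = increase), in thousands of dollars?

-4920

Rearranging demand gives qd = 809 - 4p. Without the control the market clears where 809 - 4p = 7p - 621, i.e. p* = 130 and q* = 289.
Since 106 < 130, the ceiling is binding.
At p = 106: qd = 809 - 4·106 = 385 and qs = 7·106 - 621 = 121.
Producer surplus without the control is ½ · (130 - 621/7) · 289 = 83521/14.
With the ceiling, producers sell 121 units at 106, so PS = ½ · (106 - 621/7) · 121 = 14641/14.
Change in producer surplus = 14641/14 - 83521/14 = -4920.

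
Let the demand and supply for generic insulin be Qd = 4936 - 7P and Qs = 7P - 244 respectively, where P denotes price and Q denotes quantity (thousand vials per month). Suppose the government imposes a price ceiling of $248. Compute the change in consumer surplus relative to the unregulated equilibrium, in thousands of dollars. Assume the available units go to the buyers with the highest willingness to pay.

129930

Equilibrium: 4936 - 7P = 7P - 244, so 5180 = 14P and P* = 370, Q* = 2346.
The ceiling of 248 is below the equilibrium price 370, so it binds.
At P = 248: Qd = 4936 - 7·248 = 3200 and Qs = 7·248 - 244 = 1492.
Consumer surplus without the control is ½ · (4936/7 - 370) · 2346 = 2751858/7.
With the ceiling, 1492 units are sold at 248 (assume they go to the highest-value buyers). The demand price at Q = 1492 is 492, so CS = ½ · [(4936/7 - 248) + (492 - 248)] · 1492 = 3661368/7.
Change in consumer surplus = 3661368/7 - 2751858/7 = 129930.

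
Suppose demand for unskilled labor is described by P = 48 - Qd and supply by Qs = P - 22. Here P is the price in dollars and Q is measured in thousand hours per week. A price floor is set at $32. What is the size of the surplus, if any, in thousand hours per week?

0

Rearranging demand gives Qd = 48 - P. Setting quantity demanded equal to quantity supplied, 48 - P = P - 22, gives P* = 35 and Q* = 13.
The floor of 32 is below the equilibrium price 35, so it is not binding; the market clears at P* = 35, Q* = 13.
Since the control does not bind, there is no surplus.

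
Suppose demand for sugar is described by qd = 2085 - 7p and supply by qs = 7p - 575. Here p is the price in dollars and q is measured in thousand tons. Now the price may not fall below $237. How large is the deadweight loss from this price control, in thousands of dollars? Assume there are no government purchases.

15463

Without the control the market clears where 2085 - 7p = 7p - 575, i.e. p* = 190 and q* = 755.
The floor of 237 is above the equilibrium price 190, so it binds.
At p = 237: qd = 2085 - 7·237 = 426 and qs = 7·237 - 575 = 1084.
Quantity traded falls to 426. At q = 426 the demand price is (2085 - 426)/7 = 237 and the supply price is (575 + 426)/7 = 143.
Deadweight loss = ½ · (237 - 143) · (755 - 426) = ½ · 94 · 329 = 15463.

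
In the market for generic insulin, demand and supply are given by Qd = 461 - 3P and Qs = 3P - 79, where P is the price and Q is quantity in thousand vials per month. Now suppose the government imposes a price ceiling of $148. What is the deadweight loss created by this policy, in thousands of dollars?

Without the control the market clears where 461 - 3P = 3P - 79, i.e. P* = 90 and Q* = 191.
Since 148 is above P* = 90, the ceiling does not bind and the free-market outcome prevails.
Since the control does not bind, no trades are prevented and deadweight loss is zero.

0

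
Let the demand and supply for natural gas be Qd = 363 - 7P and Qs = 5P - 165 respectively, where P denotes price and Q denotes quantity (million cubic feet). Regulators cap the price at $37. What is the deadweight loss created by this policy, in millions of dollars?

In a free market, 363 - 7P = 5P - 165 gives the equilibrium P* = 44, Q* = 55.
Because the ceiling (37) lies below the market-clearing price, it is binding.
At P = 37: Qd = 363 - 7·37 = 104 and Qs = 5·37 - 165 = 20.
Quantity traded falls to 20. At Q = 20 the demand price is (363 - 20)/7 = 49 and the supply price is (165 + 20)/5 = 37.
Deadweight loss = ½ · (49 - 37) · (55 - 20) = ½ · 12 · 35 = 210.

210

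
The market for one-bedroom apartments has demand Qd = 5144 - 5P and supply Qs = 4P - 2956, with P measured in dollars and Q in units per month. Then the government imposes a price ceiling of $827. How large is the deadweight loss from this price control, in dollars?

19184.4

In a free market, 5144 - 5P = 4P - 2956 gives the equilibrium P* = 900, Q* = 644.
The ceiling of 827 is below the equilibrium price 900, so it binds.
At P = 827: Qd = 5144 - 5·827 = 1009 and Qs = 4·827 - 2956 = 352.
Quantity traded falls to 352. At Q = 352 the demand price is (5144 - 352)/5 = 958.4 and the supply price is (2956 + 352)/4 = 827.
Deadweight loss = ½ · (958.4 - 827) · (644 - 352) = ½ · 131.4 · 292 = 19184.4.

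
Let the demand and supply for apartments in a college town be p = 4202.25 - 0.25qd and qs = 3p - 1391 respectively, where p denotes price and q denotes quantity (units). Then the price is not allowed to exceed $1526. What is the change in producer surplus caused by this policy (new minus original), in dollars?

Rearranging demand gives qd = 16809 - 4p. In a free market, 16809 - 4p = 3p - 1391 gives the equilibrium p* = 2600, q* = 6409.
Since 1526 < 2600, the ceiling is binding.
At p = 1526: qd = 16809 - 4·1526 = 10705 and qs = 3·1526 - 1391 = 3187.
Producer surplus without the control is ½ · (2600 - 1391/3) · 6409 = 41075281/6.
With the ceiling, producers sell 3187 units at 1526, so PS = ½ · (1526 - 1391/3) · 3187 = 10156969/6.
Change in producer surplus = 10156969/6 - 41075281/6 = -5153052.

-5153052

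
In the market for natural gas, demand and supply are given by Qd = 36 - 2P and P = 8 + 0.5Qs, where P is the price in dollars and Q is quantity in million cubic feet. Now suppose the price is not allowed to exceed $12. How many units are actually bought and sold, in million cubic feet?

Rearranging supply gives Qs = 2P - 16. Setting quantity demanded equal to quantity supplied, 36 - 2P = 2P - 16, gives P* = 13 and Q* = 10.
Since 12 < 13, the ceiling is binding.
At P = 12: Qd = 36 - 2·12 = 12 and Qs = 2·12 - 16 = 8.
The quantity actually transacted is the short side, supply: 8.

8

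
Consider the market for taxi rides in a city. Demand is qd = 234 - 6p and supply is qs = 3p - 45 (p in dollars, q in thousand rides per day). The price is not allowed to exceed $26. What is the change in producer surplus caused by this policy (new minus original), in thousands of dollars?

Without the control the market clears where 234 - 6p = 3p - 45, i.e. p* = 31 and q* = 48.
Since 26 < 31, the ceiling is binding.
At p = 26: qd = 234 - 6·26 = 78 and qs = 3·26 - 45 = 33.
Producer surplus without the control is ½ · (31 - 15) · 48 = 384.
With the ceiling, producers sell 33 units at 26, so PS = ½ · (26 - 15) · 33 = 181.5.
Change in producer surplus = 181.5 - 384 = -202.5.

-202.5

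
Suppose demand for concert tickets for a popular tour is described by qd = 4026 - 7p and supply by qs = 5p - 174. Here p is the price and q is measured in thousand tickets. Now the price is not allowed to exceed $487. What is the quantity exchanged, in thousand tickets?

Without the control the market clears where 4026 - 7p = 5p - 174, i.e. p* = 350 and q* = 1576.
Since 487 is above p* = 350, the ceiling does not bind and the free-market outcome prevails.

1576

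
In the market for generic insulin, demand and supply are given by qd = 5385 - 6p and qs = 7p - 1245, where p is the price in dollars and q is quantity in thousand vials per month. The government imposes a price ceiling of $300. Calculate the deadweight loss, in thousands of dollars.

Equilibrium: 5385 - 6p = 7p - 1245, so 6630 = 13p and p* = 510, q* = 2325.
Because the ceiling (300) lies below the market-clearing price, it is binding.
At p = 300: qd = 5385 - 6·300 = 3585 and qs = 7·300 - 1245 = 855.
Quantity traded falls to 855. At q = 855 the demand price is (5385 - 855)/6 = 755 and the supply price is (1245 + 855)/7 = 300.
Deadweight loss = ½ · (755 - 300) · (2325 - 855) = ½ · 455 · 1470 = 334425.

334425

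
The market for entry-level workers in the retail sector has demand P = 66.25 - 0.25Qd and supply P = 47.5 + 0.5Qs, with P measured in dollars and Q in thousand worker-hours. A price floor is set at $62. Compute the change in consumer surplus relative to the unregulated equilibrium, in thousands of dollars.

-42

Rearranging demand gives Qd = 265 - 4P; rearranging supply gives Qs = 2P - 95. Setting quantity demanded equal to quantity supplied, 265 - 4P = 2P - 95, gives P* = 60 and Q* = 25.
The floor of 62 is above the equilibrium price 60, so it binds.
At P = 62: Qd = 265 - 4·62 = 17 and Qs = 2·62 - 95 = 29.
Consumer surplus without the control is ½ · (66.25 - 60) · 25 = 78.125.
With the floor, consumers buy 17 units at 62, so CS = ½ · (66.25 - 62) · 17 = 36.125.
Change in consumer surplus = 36.125 - 78.125 = -42.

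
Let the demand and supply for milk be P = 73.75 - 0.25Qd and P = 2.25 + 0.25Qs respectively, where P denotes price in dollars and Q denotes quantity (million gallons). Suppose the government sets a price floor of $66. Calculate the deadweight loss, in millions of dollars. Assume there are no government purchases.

3136

Rearranging demand gives Qd = 295 - 4P; rearranging supply gives Qs = 4P - 9. Setting quantity demanded equal to quantity supplied, 295 - 4P = 4P - 9, gives P* = 38 and Q* = 143.
Since 66 > 38, the floor is binding.
At P = 66: Qd = 295 - 4·66 = 31 and Qs = 4·66 - 9 = 255.
Quantity traded falls to 31. At Q = 31 the demand price is (295 - 31)/4 = 66 and the supply price is (9 + 31)/4 = 10.
Deadweight loss = ½ · (66 - 10) · (143 - 31) = ½ · 56 · 112 = 3136.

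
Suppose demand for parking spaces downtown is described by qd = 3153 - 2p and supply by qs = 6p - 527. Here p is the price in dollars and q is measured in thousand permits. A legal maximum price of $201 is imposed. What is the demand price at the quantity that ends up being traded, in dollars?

1237

Equilibrium: 3153 - 2p = 6p - 527, so 3680 = 8p and p* = 460, q* = 2233.
Since 201 < 460, the ceiling is binding.
At p = 201: qd = 3153 - 2·201 = 2751 and qs = 6·201 - 527 = 679.
Only 679 units reach the market. On the demand curve, the marginal buyer's willingness to pay at q = 679 is (3153 - 679)/2 = 1237.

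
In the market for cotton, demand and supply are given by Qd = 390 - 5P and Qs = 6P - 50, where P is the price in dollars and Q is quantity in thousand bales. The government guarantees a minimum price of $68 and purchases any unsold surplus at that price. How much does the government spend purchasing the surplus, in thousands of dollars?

Setting quantity demanded equal to quantity supplied, 390 - 5P = 6P - 50, gives P* = 40 and Q* = 190.
Since 68 > 40, the floor is binding.
At P = 68: Qd = 390 - 5·68 = 50 and Qs = 6·68 - 50 = 358.
Surplus = Qs - Qd = 308.
Government expenditure = surplus × support price = 308 × 68 = 20944.

20944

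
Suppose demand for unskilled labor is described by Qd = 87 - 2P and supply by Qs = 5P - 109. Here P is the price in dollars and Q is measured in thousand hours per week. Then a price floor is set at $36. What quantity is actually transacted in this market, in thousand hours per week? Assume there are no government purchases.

15

In a free market, 87 - 2P = 5P - 109 gives the equilibrium P* = 28, Q* = 31.
Since 36 > 28, the floor is binding.
At P = 36: Qd = 87 - 2·36 = 15 and Qs = 5·36 - 109 = 71.
The quantity actually transacted is the short side, demand: 15.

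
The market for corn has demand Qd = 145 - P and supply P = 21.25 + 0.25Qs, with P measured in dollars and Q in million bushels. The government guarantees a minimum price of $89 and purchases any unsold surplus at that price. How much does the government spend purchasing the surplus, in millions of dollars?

Rearranging supply gives Qs = 4P - 85. Equilibrium: 145 - P = 4P - 85, so 230 = 5P and P* = 46, Q* = 99.
The floor of 89 is above the equilibrium price 46, so it binds.
At P = 89: Qd = 145 - 89 = 56 and Qs = 4·89 - 85 = 271.
Surplus = Qs - Qd = 215.
Government expenditure = surplus × support price = 215 × 89 = 19135.

19135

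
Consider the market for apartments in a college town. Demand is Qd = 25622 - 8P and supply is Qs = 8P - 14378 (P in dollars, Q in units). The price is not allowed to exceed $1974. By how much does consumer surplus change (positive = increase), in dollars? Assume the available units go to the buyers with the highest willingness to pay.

Without the control the market clears where 25622 - 8P = 8P - 14378, i.e. P* = 2500 and Q* = 5622.
Since 1974 < 2500, the ceiling is binding.
At P = 1974: Qd = 25622 - 8·1974 = 9830 and Qs = 8·1974 - 14378 = 1414.
Consumer surplus without the control is ½ · (3202.75 - 2500) · 5622 = 1975430.25.
With the ceiling, 1414 units are sold at 1974 (assume they go to the highest-value buyers). The demand price at Q = 1414 is 3026, so CS = ½ · [(3202.75 - 1974) + (3026 - 1974)] · 1414 = 1612490.25.
Change in consumer surplus = 1612490.25 - 1975430.25 = -362940.

-362940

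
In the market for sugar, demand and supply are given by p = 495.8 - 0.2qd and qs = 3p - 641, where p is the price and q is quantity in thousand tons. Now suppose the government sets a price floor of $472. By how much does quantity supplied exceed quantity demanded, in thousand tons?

Rearranging demand gives qd = 2479 - 5p. Setting quantity demanded equal to quantity supplied, 2479 - 5p = 3p - 641, gives p* = 390 and q* = 529.
Because the floor (472) lies above the market-clearing price, it is binding.
At p = 472: qd = 2479 - 5·472 = 119 and qs = 3·472 - 641 = 775.
Surplus = qs - qd = 775 - 119 = 656.

656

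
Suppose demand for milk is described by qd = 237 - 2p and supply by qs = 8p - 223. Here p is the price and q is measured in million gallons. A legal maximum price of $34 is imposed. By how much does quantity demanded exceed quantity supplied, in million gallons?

Without the control the market clears where 237 - 2p = 8p - 223, i.e. p* = 46 and q* = 145.
Because the ceiling (34) lies below the market-clearing price, it is binding.
At p = 34: qd = 237 - 2·34 = 169 and qs = 8·34 - 223 = 49.
Shortage = qd - qs = 169 - 49 = 120.

120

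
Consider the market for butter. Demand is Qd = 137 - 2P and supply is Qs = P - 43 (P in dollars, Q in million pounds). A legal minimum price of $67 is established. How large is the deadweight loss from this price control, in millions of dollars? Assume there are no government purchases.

Equilibrium: 137 - 2P = P - 43, so 180 = 3P and P* = 60, Q* = 17.
Since 67 > 60, the floor is binding.
At P = 67: Qd = 137 - 2·67 = 3 and Qs = 67 - 43 = 24.
Quantity traded falls to 3. At Q = 3 the demand price is (137 - 3)/2 = 67 and the supply price is 43 + 3 = 46.
Deadweight loss = ½ · (67 - 46) · (17 - 3) = ½ · 21 · 14 = 147.

147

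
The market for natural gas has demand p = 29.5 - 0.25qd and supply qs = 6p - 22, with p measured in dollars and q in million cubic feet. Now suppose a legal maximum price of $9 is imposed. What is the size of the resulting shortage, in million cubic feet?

Rearranging demand gives qd = 118 - 4p. In a free market, 118 - 4p = 6p - 22 gives the equilibrium p* = 14, q* = 62.
The ceiling of 9 is below the equilibrium price 14, so it binds.
At p = 9: qd = 118 - 4·9 = 82 and qs = 6·9 - 22 = 32.
Shortage = qd - qs = 82 - 32 = 50.

50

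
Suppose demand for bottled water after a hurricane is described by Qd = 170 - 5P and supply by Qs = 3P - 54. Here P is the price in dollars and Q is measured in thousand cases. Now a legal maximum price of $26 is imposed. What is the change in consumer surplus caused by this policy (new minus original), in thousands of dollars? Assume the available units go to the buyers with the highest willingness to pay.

Without the control the market clears where 170 - 5P = 3P - 54, i.e. P* = 28 and Q* = 30.
The ceiling of 26 is below the equilibrium price 28, so it binds.
At P = 26: Qd = 170 - 5·26 = 40 and Qs = 3·26 - 54 = 24.
Consumer surplus without the control is ½ · (34 - 28) · 30 = 90.
With the ceiling, 24 units are sold at 26 (assume they go to the highest-value buyers). The demand price at Q = 24 is 29.2, so CS = ½ · [(34 - 26) + (29.2 - 26)] · 24 = 134.4.
Change in consumer surplus = 134.4 - 90 = 44.4.

44.4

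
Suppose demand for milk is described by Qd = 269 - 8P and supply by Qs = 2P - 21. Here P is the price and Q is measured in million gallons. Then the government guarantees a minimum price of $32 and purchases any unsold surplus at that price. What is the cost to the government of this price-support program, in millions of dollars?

Setting quantity demanded equal to quantity supplied, 269 - 8P = 2P - 21, gives P* = 29 and Q* = 37.
Since 32 > 29, the floor is binding.
At P = 32: Qd = 269 - 8·32 = 13 and Qs = 2·32 - 21 = 43.
Surplus = Qs - Qd = 30.
Government expenditure = surplus × support price = 30 × 32 = 960.

960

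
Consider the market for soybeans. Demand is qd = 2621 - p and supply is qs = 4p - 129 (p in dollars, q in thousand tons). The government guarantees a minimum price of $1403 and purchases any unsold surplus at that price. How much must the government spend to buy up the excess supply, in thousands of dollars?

Setting quantity demanded equal to quantity supplied, 2621 - p = 4p - 129, gives p* = 550 and q* = 2071.
Because the floor (1403) lies above the market-clearing price, it is binding.
At p = 1403: qd = 2621 - 1403 = 1218 and qs = 4·1403 - 129 = 5483.
Surplus = qs - qd = 4265.
Government expenditure = surplus × support price = 4265 × 1403 = 5983795.

5983795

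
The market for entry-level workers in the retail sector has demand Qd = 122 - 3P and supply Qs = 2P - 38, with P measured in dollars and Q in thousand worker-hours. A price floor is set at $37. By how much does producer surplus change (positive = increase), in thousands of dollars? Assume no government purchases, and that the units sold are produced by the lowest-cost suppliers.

Without the control the market clears where 122 - 3P = 2P - 38, i.e. P* = 32 and Q* = 26.
Since 37 > 32, the floor is binding.
At P = 37: Qd = 122 - 3·37 = 11 and Qs = 2·37 - 38 = 36.
Producer surplus without the control is ½ · (32 - 19) · 26 = 169.
With the floor, 11 units are sold at 37. The supply price at Q = 11 is 24.5, so PS = ½ · [(37 - 19) + (37 - 24.5)] · 11 = 167.75.
Change in producer surplus = 167.75 - 169 = -1.25.

-1.25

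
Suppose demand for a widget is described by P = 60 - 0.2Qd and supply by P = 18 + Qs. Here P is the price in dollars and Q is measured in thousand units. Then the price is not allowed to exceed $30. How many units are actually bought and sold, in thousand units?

Rearranging demand gives Qd = 300 - 5P; rearranging supply gives Qs = P - 18. Equilibrium: 300 - 5P = P - 18, so 318 = 6P and P* = 53, Q* = 35.
Since 30 < 53, the ceiling is binding.
At P = 30: Qd = 300 - 5·30 = 150 and Qs = 30 - 18 = 12.
The quantity actually transacted is the short side, supply: 12.

12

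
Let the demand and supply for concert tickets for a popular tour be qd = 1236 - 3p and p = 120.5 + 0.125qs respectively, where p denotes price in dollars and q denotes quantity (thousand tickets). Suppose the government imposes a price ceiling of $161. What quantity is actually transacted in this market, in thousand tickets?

Rearranging supply gives qs = 8p - 964. Setting quantity demanded equal to quantity supplied, 1236 - 3p = 8p - 964, gives p* = 200 and q* = 636.
Because the ceiling (161) lies below the market-clearing price, it is binding.
At p = 161: qd = 1236 - 3·161 = 753 and qs = 8·161 - 964 = 324.
The quantity actually transacted is the short side, supply: 324.

324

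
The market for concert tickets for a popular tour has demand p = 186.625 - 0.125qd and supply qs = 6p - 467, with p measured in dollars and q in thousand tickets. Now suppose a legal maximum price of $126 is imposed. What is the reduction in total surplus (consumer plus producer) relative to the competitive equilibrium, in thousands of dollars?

Rearranging demand gives qd = 1493 - 8p. Setting quantity demanded equal to quantity supplied, 1493 - 8p = 6p - 467, gives p* = 140 and q* = 373.
The ceiling of 126 is below the equilibrium price 140, so it binds.
At p = 126: qd = 1493 - 8·126 = 485 and qs = 6·126 - 467 = 289.
Quantity traded falls to 289. At q = 289 the demand price is (1493 - 289)/8 = 150.5 and the supply price is (467 + 289)/6 = 126.
Deadweight loss = ½ · (150.5 - 126) · (373 - 289) = ½ · 24.5 · 84 = 1029.

1029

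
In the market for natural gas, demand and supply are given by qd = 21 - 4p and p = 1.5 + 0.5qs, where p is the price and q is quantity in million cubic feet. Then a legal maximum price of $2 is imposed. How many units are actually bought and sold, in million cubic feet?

1

Rearranging supply gives qs = 2p - 3. Without the control the market clears where 21 - 4p = 2p - 3, i.e. p* = 4 and q* = 5.
The ceiling of 2 is below the equilibrium price 4, so it binds.
At p = 2: qd = 21 - 4·2 = 13 and qs = 2·2 - 3 = 1.
The quantity actually transacted is the short side, supply: 1.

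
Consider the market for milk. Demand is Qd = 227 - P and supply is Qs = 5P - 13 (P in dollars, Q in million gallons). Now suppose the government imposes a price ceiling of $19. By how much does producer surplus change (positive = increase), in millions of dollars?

Setting quantity demanded equal to quantity supplied, 227 - P = 5P - 13, gives P* = 40 and Q* = 187.
The ceiling of 19 is below the equilibrium price 40, so it binds.
At P = 19: Qd = 227 - 19 = 208 and Qs = 5·19 - 13 = 82.
Producer surplus without the control is ½ · (40 - 2.6) · 187 = 3496.9.
With the ceiling, producers sell 82 units at 19, so PS = ½ · (19 - 2.6) · 82 = 672.4.
Change in producer surplus = 672.4 - 3496.9 = -2824.5.

-2824.5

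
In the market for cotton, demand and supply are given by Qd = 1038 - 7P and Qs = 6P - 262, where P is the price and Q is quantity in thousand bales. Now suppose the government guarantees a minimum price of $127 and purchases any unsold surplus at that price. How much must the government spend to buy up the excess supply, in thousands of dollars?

In a free market, 1038 - 7P = 6P - 262 gives the equilibrium P* = 100, Q* = 338.
The floor of 127 is above the equilibrium price 100, so it binds.
At P = 127: Qd = 1038 - 7·127 = 149 and Qs = 6·127 - 262 = 500.
Surplus = Qs - Qd = 351.
Government expenditure = surplus × support price = 351 × 127 = 44577.

44577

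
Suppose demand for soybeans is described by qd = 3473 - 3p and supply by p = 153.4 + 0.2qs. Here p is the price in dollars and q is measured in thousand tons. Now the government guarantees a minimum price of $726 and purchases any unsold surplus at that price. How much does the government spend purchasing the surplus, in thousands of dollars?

Rearranging supply gives qs = 5p - 767. Equilibrium: 3473 - 3p = 5p - 767, so 4240 = 8p and p* = 530, q* = 1883.
Since 726 > 530, the floor is binding.
At p = 726: qd = 3473 - 3·726 = 1295 and qs = 5·726 - 767 = 2863.
Surplus = qs - qd = 1568.
Government expenditure = surplus × support price = 1568 × 726 = 1138368.

1138368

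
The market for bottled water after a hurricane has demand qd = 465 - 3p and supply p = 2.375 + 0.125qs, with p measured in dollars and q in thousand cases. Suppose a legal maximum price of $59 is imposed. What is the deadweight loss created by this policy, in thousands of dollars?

Rearranging supply gives qs = 8p - 19. Without the control the market clears where 465 - 3p = 8p - 19, i.e. p* = 44 and q* = 333.
The ceiling of 59 is above the equilibrium price 44, so it is not binding; the market clears at p* = 44, q* = 333.
Since the control does not bind, no trades are prevented and deadweight loss is zero.

0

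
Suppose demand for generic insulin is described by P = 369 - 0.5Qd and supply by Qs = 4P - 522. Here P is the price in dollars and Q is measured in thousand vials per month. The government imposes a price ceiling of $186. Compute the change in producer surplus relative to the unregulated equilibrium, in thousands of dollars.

Rearranging demand gives Qd = 738 - 2P. In a free market, 738 - 2P = 4P - 522 gives the equilibrium P* = 210, Q* = 318.
The ceiling of 186 is below the equilibrium price 210, so it binds.
At P = 186: Qd = 738 - 2·186 = 366 and Qs = 4·186 - 522 = 222.
Producer surplus without the control is ½ · (210 - 130.5) · 318 = 12640.5.
With the ceiling, producers sell 222 units at 186, so PS = ½ · (186 - 130.5) · 222 = 6160.5.
Change in producer surplus = 6160.5 - 12640.5 = -6480.

-6480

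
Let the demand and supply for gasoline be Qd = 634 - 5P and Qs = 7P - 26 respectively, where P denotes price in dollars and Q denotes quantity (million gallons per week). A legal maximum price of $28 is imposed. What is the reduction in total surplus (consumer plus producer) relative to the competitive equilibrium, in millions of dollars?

6123.6

In a free market, 634 - 5P = 7P - 26 gives the equilibrium P* = 55, Q* = 359.
The ceiling of 28 is below the equilibrium price 55, so it binds.
At P = 28: Qd = 634 - 5·28 = 494 and Qs = 7·28 - 26 = 170.
Quantity traded falls to 170. At Q = 170 the demand price is (634 - 170)/5 = 92.8 and the supply price is (26 + 170)/7 = 28.
Deadweight loss = ½ · (92.8 - 28) · (359 - 170) = ½ · 64.8 · 189 = 6123.6.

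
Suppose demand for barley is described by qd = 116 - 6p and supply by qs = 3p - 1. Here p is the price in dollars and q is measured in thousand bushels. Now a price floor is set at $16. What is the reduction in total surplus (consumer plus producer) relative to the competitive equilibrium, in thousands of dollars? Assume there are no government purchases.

Without the control the market clears where 116 - 6p = 3p - 1, i.e. p* = 13 and q* = 38.
Since 16 > 13, the floor is binding.
At p = 16: qd = 116 - 6·16 = 20 and qs = 3·16 - 1 = 47.
Quantity traded falls to 20. At q = 20 the demand price is (116 - 20)/6 = 16 and the supply price is (1 + 20)/3 = 7.
Deadweight loss = ½ · (16 - 7) · (38 - 20) = ½ · 9 · 18 = 81.

81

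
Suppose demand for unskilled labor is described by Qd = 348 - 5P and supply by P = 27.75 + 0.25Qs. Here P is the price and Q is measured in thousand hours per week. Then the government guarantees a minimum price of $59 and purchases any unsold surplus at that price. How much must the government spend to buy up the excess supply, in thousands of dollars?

4248

Rearranging supply gives Qs = 4P - 111. Without the control the market clears where 348 - 5P = 4P - 111, i.e. P* = 51 and Q* = 93.
The floor of 59 is above the equilibrium price 51, so it binds.
At P = 59: Qd = 348 - 5·59 = 53 and Qs = 4·59 - 111 = 125.
Surplus = Qs - Qd = 72.
Government expenditure = surplus × support price = 72 × 59 = 4248.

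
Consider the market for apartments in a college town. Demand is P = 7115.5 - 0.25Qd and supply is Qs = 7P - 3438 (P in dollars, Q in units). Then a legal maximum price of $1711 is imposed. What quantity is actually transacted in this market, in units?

Rearranging demand gives Qd = 28462 - 4P. Equilibrium: 28462 - 4P = 7P - 3438, so 31900 = 11P and P* = 2900, Q* = 16862.
The ceiling of 1711 is below the equilibrium price 2900, so it binds.
At P = 1711: Qd = 28462 - 4·1711 = 21618 and Qs = 7·1711 - 3438 = 8539.
The quantity actually transacted is the short side, supply: 8539.

8539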